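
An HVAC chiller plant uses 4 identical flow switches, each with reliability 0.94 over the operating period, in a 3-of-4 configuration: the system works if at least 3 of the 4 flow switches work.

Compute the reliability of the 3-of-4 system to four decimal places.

0.9801

R = Σ_{i=3}^{4} C(4,i) p^i (1−p)^{4−i} with p = 0.94
C(4,3)·0.94^3·0.06^1 = 0.199340
C(4,4)·0.94^4·0.06^0 = 0.780749
Sum = 0.9801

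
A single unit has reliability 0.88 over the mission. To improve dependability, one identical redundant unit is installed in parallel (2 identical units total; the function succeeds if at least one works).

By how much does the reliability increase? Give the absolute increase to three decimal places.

R_before = 0.88
R_after = 1 − (1 − 0.88)^2 = 0.986
ΔR = 0.986 − 0.88 = 0.106

0.106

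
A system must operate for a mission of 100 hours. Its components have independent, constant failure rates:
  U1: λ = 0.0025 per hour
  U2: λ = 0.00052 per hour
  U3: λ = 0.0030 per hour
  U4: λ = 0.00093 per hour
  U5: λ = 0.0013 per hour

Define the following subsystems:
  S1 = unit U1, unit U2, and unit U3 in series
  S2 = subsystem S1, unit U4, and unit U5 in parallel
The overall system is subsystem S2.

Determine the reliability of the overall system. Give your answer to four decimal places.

0.9951

R(U1) = exp(−0.0025 × 100) = 0.778801
R(U2) = exp(−0.00052 × 100) = 0.949329
R(U3) = exp(−0.0030 × 100) = 0.740818
R(U4) = exp(−0.00093 × 100) = 0.911194
R(U5) = exp(−0.0013 × 100) = 0.878095
Series (U1, U2, and U3): 0.778801 × 0.949329 × 0.740818 = 0.547715
Parallel ([0.547715], U4, and U5): 1 − (1 − 0.547715)(1 − 0.911194)(1 − 0.878095) = 0.9951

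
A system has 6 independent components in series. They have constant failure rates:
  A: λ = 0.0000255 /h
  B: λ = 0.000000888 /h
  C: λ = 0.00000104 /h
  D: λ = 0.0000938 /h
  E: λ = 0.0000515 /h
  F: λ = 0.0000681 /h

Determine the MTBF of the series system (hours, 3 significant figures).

4150

Series of exponential components: λ_sys = Σ λ_i
λ_sys = 0.0000255 + 0.000000888 + 0.00000104 + 0.0000938 + 0.0000515 + 0.0000681 = 2.4083e-04 /h
MTBF = 1 / λ_sys = 4150 h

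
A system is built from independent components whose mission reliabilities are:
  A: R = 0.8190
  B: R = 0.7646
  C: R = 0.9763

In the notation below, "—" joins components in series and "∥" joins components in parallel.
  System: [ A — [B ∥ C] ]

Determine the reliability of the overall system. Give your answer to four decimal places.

Parallel (B and C): 1 − (1 − 0.764600)(1 − 0.976300) = 0.994421
Series (A and [0.994421]): 0.819000 × 0.994421 = 0.8144

0.8144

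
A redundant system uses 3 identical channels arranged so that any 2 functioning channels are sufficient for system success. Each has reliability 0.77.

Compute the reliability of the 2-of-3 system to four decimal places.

R = Σ_{i=2}^{3} C(3,i) p^i (1−p)^{3−i} with p = 0.77
C(3,2)·0.77^2·0.23^1 = 0.409101
C(3,3)·0.77^3·0.23^0 = 0.456533
Sum = 0.8656

0.8656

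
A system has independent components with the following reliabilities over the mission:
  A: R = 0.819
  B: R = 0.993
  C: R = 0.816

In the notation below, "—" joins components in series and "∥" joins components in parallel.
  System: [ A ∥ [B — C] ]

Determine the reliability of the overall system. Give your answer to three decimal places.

Series (B and C): 0.99300 × 0.81600 = 0.81029
Parallel (A and [0.81029]): 1 − (1 − 0.81900)(1 − 0.81029) = 0.966

0.966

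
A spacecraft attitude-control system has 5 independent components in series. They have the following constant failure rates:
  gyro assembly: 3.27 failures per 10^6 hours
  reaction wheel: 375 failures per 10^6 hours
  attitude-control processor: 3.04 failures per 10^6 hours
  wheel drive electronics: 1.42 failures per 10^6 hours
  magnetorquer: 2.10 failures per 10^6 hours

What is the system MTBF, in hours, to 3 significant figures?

Series of exponential components: λ_sys = Σ λ_i
λ_sys = 0.00000327 + 0.000375 + 0.00000304 + 0.00000142 + 0.00000210 = 3.8483e-04 /h
MTBF = 1 / λ_sys = 2600 h

2600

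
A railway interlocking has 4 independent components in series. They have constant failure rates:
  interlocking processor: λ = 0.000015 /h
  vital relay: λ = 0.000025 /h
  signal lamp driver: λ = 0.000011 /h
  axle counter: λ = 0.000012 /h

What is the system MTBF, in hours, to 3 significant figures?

Series of exponential components: λ_sys = Σ λ_i
λ_sys = 0.000015 + 0.000025 + 0.000011 + 0.000012 = 6.3000e-05 /h
MTBF = 1 / λ_sys = 15900 h

15900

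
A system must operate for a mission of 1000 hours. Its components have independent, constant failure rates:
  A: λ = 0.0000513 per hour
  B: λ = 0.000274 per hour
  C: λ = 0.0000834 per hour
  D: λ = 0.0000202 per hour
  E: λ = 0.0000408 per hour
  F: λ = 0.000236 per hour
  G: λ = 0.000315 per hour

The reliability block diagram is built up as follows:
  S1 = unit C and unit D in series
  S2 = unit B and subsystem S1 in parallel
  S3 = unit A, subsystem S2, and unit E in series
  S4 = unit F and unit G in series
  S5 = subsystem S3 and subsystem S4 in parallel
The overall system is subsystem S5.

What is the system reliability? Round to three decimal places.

R(A) = exp(−0.0000513 × 1000) = 0.94999
R(B) = exp(−0.000274 × 1000) = 0.76033
R(C) = exp(−0.0000834 × 1000) = 0.91998
R(D) = exp(−0.0000202 × 1000) = 0.98000
R(E) = exp(−0.0000408 × 1000) = 0.96002
R(F) = exp(−0.000236 × 1000) = 0.78978
R(G) = exp(−0.000315 × 1000) = 0.72979
Series (C and D): 0.91998 × 0.98000 = 0.90158
Parallel (B and [0.90158]): 1 − (1 − 0.76033)(1 − 0.90158) = 0.97641
Series (A, [0.97641], and E): 0.94999 × 0.97641 × 0.96002 = 0.89050
Series (F and G): 0.78978 × 0.72979 = 0.57637
Parallel ([0.89050] and [0.57637]): 1 − (1 − 0.89050)(1 − 0.57637) = 0.954

0.954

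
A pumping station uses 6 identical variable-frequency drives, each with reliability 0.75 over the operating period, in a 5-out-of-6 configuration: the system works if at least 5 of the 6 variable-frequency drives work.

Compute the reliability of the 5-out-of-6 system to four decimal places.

0.5339

R = Σ_{i=5}^{6} C(6,i) p^i (1−p)^{6−i} with p = 0.75
C(6,5)·0.75^5·0.25^1 = 0.355957
C(6,6)·0.75^6·0.25^0 = 0.177979
Sum = 0.5339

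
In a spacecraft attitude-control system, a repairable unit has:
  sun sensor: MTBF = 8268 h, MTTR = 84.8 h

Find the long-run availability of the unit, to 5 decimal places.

0.98985

A(sun sensor) = MTBF/(MTBF+MTTR) = 8268/(8268+84.8) = 0.98985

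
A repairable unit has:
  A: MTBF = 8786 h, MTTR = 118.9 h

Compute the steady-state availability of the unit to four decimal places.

0.9866

A(A) = MTBF/(MTBF+MTTR) = 8786/(8786+118.9) = 0.9866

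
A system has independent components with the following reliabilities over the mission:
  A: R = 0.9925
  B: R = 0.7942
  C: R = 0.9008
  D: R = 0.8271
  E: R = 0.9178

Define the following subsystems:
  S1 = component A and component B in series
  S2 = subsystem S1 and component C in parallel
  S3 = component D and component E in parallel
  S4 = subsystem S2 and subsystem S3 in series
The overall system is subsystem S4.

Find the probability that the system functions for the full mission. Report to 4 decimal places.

Series (A and B): 0.992500 × 0.794200 = 0.788244
Parallel ([0.788244] and C): 1 − (1 − 0.788244)(1 − 0.900800) = 0.978994
Parallel (D and E): 1 − (1 − 0.827100)(1 − 0.917800) = 0.985788
Series ([0.978994] and [0.985788]): 0.978994 × 0.985788 = 0.9651

0.9651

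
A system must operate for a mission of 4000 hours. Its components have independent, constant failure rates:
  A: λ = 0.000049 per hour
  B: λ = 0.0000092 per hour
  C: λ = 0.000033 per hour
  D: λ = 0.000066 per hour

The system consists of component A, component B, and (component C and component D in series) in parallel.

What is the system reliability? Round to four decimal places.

0.9979

R(A) = exp(−0.000049 × 4000) = 0.822012
R(B) = exp(−0.0000092 × 4000) = 0.963869
R(C) = exp(−0.000033 × 4000) = 0.876341
R(D) = exp(−0.000066 × 4000) = 0.767974
Series (C and D): 0.876341 × 0.767974 = 0.673007
Parallel (A, B, and [0.673007]): 1 − (1 − 0.822012)(1 − 0.963869)(1 − 0.673007) = 0.9979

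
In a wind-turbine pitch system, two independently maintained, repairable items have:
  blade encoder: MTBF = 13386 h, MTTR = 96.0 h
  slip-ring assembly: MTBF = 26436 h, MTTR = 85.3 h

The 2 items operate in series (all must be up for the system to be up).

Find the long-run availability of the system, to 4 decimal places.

A(blade encoder) = MTBF/(MTBF+MTTR) = 13386/(13386+96.0) = 0.992879
A(slip-ring assembly) = MTBF/(MTBF+MTTR) = 26436/(26436+85.3) = 0.996784
Series availability: 0.992879 × 0.996784 = 0.9897

0.9897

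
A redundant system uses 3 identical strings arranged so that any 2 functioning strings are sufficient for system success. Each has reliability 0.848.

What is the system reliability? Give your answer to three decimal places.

R = Σ_{i=2}^{3} C(3,i) p^i (1−p)^{3−i} with p = 0.848
C(3,2)·0.848^2·0.152^1 = 0.32791
C(3,3)·0.848^3·0.152^0 = 0.60980
Sum = 0.938

0.938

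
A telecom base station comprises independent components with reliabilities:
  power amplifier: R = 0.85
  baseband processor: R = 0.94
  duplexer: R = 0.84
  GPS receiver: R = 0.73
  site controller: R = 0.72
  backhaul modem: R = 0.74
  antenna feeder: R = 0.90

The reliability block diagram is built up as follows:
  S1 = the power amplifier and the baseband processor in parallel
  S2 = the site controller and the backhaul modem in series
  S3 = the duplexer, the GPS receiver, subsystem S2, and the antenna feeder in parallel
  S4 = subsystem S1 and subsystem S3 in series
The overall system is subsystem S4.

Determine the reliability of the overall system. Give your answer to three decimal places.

0.989

Parallel (power amplifier and baseband processor): 1 − (1 − 0.85000)(1 − 0.94000) = 0.99100
Series (site controller and backhaul modem): 0.72000 × 0.74000 = 0.53280
Parallel (duplexer, GPS receiver, [0.53280], and antenna feeder): 1 − (1 − 0.84000)(1 − 0.73000)(1 − 0.53280)(1 − 0.90000) = 0.99798
Series ([0.99100] and [0.99798]): 0.99100 × 0.99798 = 0.989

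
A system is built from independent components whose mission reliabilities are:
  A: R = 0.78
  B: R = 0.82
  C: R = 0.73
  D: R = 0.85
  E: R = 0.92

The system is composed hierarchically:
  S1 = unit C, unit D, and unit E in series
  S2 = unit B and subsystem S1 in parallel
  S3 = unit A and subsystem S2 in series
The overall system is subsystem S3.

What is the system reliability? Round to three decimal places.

0.720

Series (C, D, and E): 0.73000 × 0.85000 × 0.92000 = 0.57086
Parallel (B and [0.57086]): 1 − (1 − 0.82000)(1 − 0.57086) = 0.92275
Series (A and [0.92275]): 0.78000 × 0.92275 = 0.720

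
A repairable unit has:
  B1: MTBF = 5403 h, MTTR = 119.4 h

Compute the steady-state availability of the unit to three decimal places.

0.978

A(B1) = MTBF/(MTBF+MTTR) = 5403/(5403+119.4) = 0.978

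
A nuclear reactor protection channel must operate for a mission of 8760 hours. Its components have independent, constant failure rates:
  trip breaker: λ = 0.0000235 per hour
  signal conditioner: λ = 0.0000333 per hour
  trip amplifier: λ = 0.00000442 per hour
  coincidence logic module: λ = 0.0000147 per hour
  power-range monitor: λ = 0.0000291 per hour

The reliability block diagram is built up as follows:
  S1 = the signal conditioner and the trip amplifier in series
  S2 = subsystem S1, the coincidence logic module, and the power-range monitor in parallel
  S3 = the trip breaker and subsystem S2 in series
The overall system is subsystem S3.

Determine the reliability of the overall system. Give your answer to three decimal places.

0.808

R(trip breaker) = exp(−0.0000235 × 8760) = 0.81395
R(signal conditioner) = exp(−0.0000333 × 8760) = 0.74699
R(trip amplifier) = exp(−0.00000442 × 8760) = 0.96202
R(coincidence logic module) = exp(−0.0000147 × 8760) = 0.87917
R(power-range monitor) = exp(−0.0000291 × 8760) = 0.77498
Series (signal conditioner and trip amplifier): 0.74699 × 0.96202 = 0.71862
Parallel ([0.71862], coincidence logic module, and power-range monitor): 1 − (1 − 0.71862)(1 − 0.87917)(1 − 0.77498) = 0.99235
Series (trip breaker and [0.99235]): 0.81395 × 0.99235 = 0.808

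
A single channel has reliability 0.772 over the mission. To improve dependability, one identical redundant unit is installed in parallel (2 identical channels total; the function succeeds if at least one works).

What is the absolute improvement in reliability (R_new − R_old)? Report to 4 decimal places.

R_before = 0.772
R_after = 1 − (1 − 0.772)^2 = 0.9480
ΔR = 0.9480 − 0.772 = 0.1760

0.1760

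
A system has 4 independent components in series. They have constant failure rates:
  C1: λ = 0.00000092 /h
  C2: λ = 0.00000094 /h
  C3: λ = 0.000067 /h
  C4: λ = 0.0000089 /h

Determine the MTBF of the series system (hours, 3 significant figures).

12900

Series of exponential components: λ_sys = Σ λ_i
λ_sys = 0.00000092 + 0.00000094 + 0.000067 + 0.0000089 = 7.7760e-05 /h
MTBF = 1 / λ_sys = 12900 h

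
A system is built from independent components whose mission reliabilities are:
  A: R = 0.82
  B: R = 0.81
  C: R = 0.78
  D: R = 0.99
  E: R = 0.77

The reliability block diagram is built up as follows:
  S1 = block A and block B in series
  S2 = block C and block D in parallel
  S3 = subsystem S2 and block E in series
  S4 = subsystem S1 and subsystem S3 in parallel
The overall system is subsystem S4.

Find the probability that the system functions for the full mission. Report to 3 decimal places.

Series (A and B): 0.82000 × 0.81000 = 0.66420
Parallel (C and D): 1 − (1 − 0.78000)(1 − 0.99000) = 0.99780
Series ([0.99780] and E): 0.99780 × 0.77000 = 0.76831
Parallel ([0.66420] and [0.76831]): 1 − (1 − 0.66420)(1 − 0.76831) = 0.922

0.922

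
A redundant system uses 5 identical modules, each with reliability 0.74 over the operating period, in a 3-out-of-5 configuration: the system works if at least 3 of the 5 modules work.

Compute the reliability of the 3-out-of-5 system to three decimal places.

R = Σ_{i=3}^{5} C(5,i) p^i (1−p)^{5−i} with p = 0.74
C(5,3)·0.74^3·0.26^2 = 0.27393
C(5,4)·0.74^4·0.26^1 = 0.38983
C(5,5)·0.74^5·0.26^0 = 0.22190
Sum = 0.886

0.886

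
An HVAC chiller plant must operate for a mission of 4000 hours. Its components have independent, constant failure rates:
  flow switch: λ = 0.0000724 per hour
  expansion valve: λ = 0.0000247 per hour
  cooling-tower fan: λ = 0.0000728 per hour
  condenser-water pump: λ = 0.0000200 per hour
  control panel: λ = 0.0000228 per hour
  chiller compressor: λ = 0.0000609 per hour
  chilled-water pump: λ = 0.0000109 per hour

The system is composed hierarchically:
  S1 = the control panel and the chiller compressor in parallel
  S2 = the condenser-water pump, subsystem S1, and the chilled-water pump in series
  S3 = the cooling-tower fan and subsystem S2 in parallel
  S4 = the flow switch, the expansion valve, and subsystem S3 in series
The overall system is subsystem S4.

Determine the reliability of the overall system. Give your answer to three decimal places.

R(flow switch) = exp(−0.0000724 × 4000) = 0.74856
R(expansion valve) = exp(−0.0000247 × 4000) = 0.90592
R(cooling-tower fan) = exp(−0.0000728 × 4000) = 0.74737
R(condenser-water pump) = exp(−0.0000200 × 4000) = 0.92312
R(control panel) = exp(−0.0000228 × 4000) = 0.91284
R(chiller compressor) = exp(−0.0000609 × 4000) = 0.78380
R(chilled-water pump) = exp(−0.0000109 × 4000) = 0.95734
Parallel (control panel and chiller compressor): 1 − (1 − 0.91284)(1 − 0.78380) = 0.98116
Series (condenser-water pump, [0.98116], and chilled-water pump): 0.92312 × 0.98116 × 0.95734 = 0.86709
Parallel (cooling-tower fan and [0.86709]): 1 − (1 − 0.74737)(1 − 0.86709) = 0.96642
Series (flow switch, expansion valve, and [0.96642]): 0.74856 × 0.90592 × 0.96642 = 0.655

0.655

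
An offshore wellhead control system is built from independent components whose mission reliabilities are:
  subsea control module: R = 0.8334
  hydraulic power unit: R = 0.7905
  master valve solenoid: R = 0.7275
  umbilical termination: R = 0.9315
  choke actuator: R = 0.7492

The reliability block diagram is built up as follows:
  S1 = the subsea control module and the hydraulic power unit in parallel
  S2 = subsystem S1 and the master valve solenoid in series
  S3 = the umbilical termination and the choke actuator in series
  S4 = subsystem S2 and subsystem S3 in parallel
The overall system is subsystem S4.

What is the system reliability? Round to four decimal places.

0.9100

Parallel (subsea control module and hydraulic power unit): 1 − (1 − 0.833400)(1 − 0.790500) = 0.965097
Series ([0.965097] and master valve solenoid): 0.965097 × 0.727500 = 0.702108
Series (umbilical termination and choke actuator): 0.931500 × 0.749200 = 0.697880
Parallel ([0.702108] and [0.697880]): 1 − (1 − 0.702108)(1 − 0.697880) = 0.9100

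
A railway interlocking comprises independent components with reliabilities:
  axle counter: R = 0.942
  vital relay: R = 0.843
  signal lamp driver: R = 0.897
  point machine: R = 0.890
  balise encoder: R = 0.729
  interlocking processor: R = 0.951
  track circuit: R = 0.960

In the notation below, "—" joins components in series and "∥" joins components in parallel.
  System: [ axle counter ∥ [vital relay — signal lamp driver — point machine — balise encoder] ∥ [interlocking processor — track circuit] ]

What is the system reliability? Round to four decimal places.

Series (vital relay, signal lamp driver, point machine, and balise encoder): 0.843000 × 0.897000 × 0.890000 × 0.729000 = 0.490611
Series (interlocking processor and track circuit): 0.951000 × 0.960000 = 0.912960
Parallel (axle counter, [0.490611], and [0.912960]): 1 − (1 − 0.942000)(1 − 0.490611)(1 − 0.912960) = 0.9974

0.9974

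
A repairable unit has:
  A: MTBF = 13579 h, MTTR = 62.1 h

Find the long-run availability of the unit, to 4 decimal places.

0.9954

A(A) = MTBF/(MTBF+MTTR) = 13579/(13579+62.1) = 0.9954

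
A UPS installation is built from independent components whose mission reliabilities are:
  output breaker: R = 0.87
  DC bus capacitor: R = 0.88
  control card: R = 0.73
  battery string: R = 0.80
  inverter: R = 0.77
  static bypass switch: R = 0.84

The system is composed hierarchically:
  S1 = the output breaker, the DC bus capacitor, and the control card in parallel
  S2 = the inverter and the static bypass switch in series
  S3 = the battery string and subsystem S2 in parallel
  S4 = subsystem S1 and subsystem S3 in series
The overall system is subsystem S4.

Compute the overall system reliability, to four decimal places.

0.9254

Parallel (output breaker, DC bus capacitor, and control card): 1 − (1 − 0.870000)(1 − 0.880000)(1 − 0.730000) = 0.995788
Series (inverter and static bypass switch): 0.770000 × 0.840000 = 0.646800
Parallel (battery string and [0.646800]): 1 − (1 − 0.800000)(1 − 0.646800) = 0.929360
Series ([0.995788] and [0.929360]): 0.995788 × 0.929360 = 0.9254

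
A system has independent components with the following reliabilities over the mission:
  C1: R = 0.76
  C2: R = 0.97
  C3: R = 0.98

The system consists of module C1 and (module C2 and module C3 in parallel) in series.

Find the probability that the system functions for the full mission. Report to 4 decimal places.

0.7595

Parallel (C2 and C3): 1 − (1 − 0.970000)(1 − 0.980000) = 0.999400
Series (C1 and [0.999400]): 0.760000 × 0.999400 = 0.7595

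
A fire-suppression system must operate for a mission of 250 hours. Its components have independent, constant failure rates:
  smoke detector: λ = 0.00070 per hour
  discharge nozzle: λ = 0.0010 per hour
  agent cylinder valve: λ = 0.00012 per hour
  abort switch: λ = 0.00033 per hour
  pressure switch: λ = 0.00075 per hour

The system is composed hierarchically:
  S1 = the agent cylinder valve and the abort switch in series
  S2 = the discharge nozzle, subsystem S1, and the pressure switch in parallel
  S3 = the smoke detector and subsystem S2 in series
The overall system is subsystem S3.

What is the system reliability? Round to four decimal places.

0.8361

R(smoke detector) = exp(−0.00070 × 250) = 0.839457
R(discharge nozzle) = exp(−0.0010 × 250) = 0.778801
R(agent cylinder valve) = exp(−0.00012 × 250) = 0.970446
R(abort switch) = exp(−0.00033 × 250) = 0.920811
R(pressure switch) = exp(−0.00075 × 250) = 0.829029
Series (agent cylinder valve and abort switch): 0.970446 × 0.920811 = 0.893597
Parallel (discharge nozzle, [0.893597], and pressure switch): 1 − (1 − 0.778801)(1 − 0.893597)(1 − 0.829029) = 0.995976
Series (smoke detector and [0.995976]): 0.839457 × 0.995976 = 0.8361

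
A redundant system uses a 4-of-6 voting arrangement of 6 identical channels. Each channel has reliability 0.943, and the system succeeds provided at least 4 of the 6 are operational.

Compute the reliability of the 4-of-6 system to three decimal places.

0.997

R = Σ_{i=4}^{6} C(6,i) p^i (1−p)^{6−i} with p = 0.943
C(6,4)·0.943^4·0.057^2 = 0.03854
C(6,5)·0.943^5·0.057^1 = 0.25503
C(6,6)·0.943^6·0.057^0 = 0.70319
Sum = 0.997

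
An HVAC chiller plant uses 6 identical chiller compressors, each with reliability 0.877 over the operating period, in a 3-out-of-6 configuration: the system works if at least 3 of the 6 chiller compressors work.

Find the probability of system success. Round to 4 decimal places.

R = Σ_{i=3}^{6} C(6,i) p^i (1−p)^{6−i} with p = 0.877
C(6,3)·0.877^3·0.123^3 = 0.025104
C(6,4)·0.877^4·0.123^2 = 0.134246
C(6,5)·0.877^5·0.123^1 = 0.382873
C(6,6)·0.877^6·0.123^0 = 0.454986
Sum = 0.9972

0.9972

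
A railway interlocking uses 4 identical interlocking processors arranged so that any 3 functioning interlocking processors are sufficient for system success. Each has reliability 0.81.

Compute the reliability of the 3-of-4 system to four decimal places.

0.8344

R = Σ_{i=3}^{4} C(4,i) p^i (1−p)^{4−i} with p = 0.81
C(4,3)·0.81^3·0.19^1 = 0.403895
C(4,4)·0.81^4·0.19^0 = 0.430467
Sum = 0.8344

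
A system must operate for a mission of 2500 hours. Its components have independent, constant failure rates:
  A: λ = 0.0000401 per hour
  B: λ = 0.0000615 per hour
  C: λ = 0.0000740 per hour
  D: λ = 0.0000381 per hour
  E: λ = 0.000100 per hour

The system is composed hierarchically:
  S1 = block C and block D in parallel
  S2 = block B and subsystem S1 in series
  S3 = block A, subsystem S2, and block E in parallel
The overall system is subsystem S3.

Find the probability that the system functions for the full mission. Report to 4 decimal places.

R(A) = exp(−0.0000401 × 2500) = 0.904611
R(B) = exp(−0.0000615 × 2500) = 0.857486
R(C) = exp(−0.0000740 × 2500) = 0.831104
R(D) = exp(−0.0000381 × 2500) = 0.909146
R(E) = exp(−0.000100 × 2500) = 0.778801
Parallel (C and D): 1 − (1 − 0.831104)(1 − 0.909146) = 0.984655
Series (B and [0.984655]): 0.857486 × 0.984655 = 0.844328
Parallel (A, [0.844328], and E): 1 − (1 − 0.904611)(1 − 0.844328)(1 − 0.778801) = 0.9967

0.9967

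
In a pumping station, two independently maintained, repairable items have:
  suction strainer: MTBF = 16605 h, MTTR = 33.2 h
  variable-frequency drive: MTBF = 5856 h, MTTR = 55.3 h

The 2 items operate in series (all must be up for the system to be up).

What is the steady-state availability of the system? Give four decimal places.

0.9887

A(suction strainer) = MTBF/(MTBF+MTTR) = 16605/(16605+33.2) = 0.998005
A(variable-frequency drive) = MTBF/(MTBF+MTTR) = 5856/(5856+55.3) = 0.990645
Series availability: 0.998005 × 0.990645 = 0.9887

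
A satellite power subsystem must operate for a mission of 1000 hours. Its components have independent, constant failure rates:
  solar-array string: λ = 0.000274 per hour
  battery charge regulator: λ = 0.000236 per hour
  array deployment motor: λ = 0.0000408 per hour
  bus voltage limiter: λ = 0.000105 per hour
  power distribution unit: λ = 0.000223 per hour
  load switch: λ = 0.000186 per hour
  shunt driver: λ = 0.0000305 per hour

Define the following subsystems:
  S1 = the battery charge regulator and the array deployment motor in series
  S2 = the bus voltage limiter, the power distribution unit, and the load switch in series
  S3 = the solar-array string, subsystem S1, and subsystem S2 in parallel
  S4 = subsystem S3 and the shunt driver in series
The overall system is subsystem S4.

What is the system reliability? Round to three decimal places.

R(solar-array string) = exp(−0.000274 × 1000) = 0.76033
R(battery charge regulator) = exp(−0.000236 × 1000) = 0.78978
R(array deployment motor) = exp(−0.0000408 × 1000) = 0.96002
R(bus voltage limiter) = exp(−0.000105 × 1000) = 0.90032
R(power distribution unit) = exp(−0.000223 × 1000) = 0.80011
R(load switch) = exp(−0.000186 × 1000) = 0.83027
R(shunt driver) = exp(−0.0000305 × 1000) = 0.96996
Series (battery charge regulator and array deployment motor): 0.78978 × 0.96002 = 0.75820
Series (bus voltage limiter, power distribution unit, and load switch): 0.90032 × 0.80011 × 0.83027 = 0.59809
Parallel (solar-array string, [0.75820], and [0.59809]): 1 − (1 − 0.76033)(1 − 0.75820)(1 − 0.59809) = 0.97671
Series ([0.97671] and shunt driver): 0.97671 × 0.96996 = 0.947

0.947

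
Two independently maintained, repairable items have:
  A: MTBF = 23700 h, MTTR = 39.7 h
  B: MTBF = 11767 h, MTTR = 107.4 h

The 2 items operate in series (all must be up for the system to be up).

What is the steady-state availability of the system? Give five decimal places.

0.98930

A(A) = MTBF/(MTBF+MTTR) = 23700/(23700+39.7) = 0.998328
A(B) = MTBF/(MTBF+MTTR) = 11767/(11767+107.4) = 0.990955
Series availability: 0.998328 × 0.990955 = 0.98930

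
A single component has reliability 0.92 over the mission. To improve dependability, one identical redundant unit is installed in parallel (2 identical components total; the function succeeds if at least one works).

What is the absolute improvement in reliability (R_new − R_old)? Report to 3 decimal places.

R_before = 0.92
R_after = 1 − (1 − 0.92)^2 = 0.994
ΔR = 0.994 − 0.92 = 0.074

0.074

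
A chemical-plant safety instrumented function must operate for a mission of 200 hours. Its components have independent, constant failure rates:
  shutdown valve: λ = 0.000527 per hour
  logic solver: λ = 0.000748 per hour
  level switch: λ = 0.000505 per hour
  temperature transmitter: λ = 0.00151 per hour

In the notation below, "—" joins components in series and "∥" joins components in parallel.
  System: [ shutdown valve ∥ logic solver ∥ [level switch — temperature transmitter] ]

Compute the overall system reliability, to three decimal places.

R(shutdown valve) = exp(−0.000527 × 200) = 0.89996
R(logic solver) = exp(−0.000748 × 200) = 0.86105
R(level switch) = exp(−0.000505 × 200) = 0.90393
R(temperature transmitter) = exp(−0.00151 × 200) = 0.73934
Series (level switch and temperature transmitter): 0.90393 × 0.73934 = 0.66831
Parallel (shutdown valve, logic solver, and [0.66831]): 1 − (1 − 0.89996)(1 − 0.86105)(1 − 0.66831) = 0.995

0.995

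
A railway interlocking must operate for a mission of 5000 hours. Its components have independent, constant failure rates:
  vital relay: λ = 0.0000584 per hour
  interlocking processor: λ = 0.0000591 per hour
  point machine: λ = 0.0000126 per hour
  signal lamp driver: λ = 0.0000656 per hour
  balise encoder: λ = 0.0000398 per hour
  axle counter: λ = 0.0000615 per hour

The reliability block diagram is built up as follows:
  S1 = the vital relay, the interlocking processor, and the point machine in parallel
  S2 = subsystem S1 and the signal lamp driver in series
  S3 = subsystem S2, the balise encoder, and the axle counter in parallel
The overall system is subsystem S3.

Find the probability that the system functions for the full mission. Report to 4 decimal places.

0.9865

R(vital relay) = exp(−0.0000584 × 5000) = 0.746769
R(interlocking processor) = exp(−0.0000591 × 5000) = 0.744159
R(point machine) = exp(−0.0000126 × 5000) = 0.938943
R(signal lamp driver) = exp(−0.0000656 × 5000) = 0.720363
R(balise encoder) = exp(−0.0000398 × 5000) = 0.819550
R(axle counter) = exp(−0.0000615 × 5000) = 0.735283
Parallel (vital relay, interlocking processor, and point machine): 1 − (1 − 0.746769)(1 − 0.744159)(1 − 0.938943) = 0.996044
Series ([0.996044] and signal lamp driver): 0.996044 × 0.720363 = 0.717513
Parallel ([0.717513], balise encoder, and axle counter): 1 − (1 − 0.717513)(1 − 0.819550)(1 − 0.735283) = 0.9865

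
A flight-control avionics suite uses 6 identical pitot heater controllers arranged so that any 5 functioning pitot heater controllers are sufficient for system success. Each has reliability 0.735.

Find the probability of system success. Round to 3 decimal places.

0.499

R = Σ_{i=5}^{6} C(6,i) p^i (1−p)^{6−i} with p = 0.735
C(6,5)·0.735^5·0.265^1 = 0.34106
C(6,6)·0.735^6·0.265^0 = 0.15766
Sum = 0.499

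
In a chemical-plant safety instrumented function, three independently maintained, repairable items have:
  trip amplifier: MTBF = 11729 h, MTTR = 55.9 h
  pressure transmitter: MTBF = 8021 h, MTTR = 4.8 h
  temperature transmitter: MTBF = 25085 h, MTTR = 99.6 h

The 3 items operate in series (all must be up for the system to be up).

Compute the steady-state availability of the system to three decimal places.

0.991

A(trip amplifier) = MTBF/(MTBF+MTTR) = 11729/(11729+55.9) = 0.995257
A(pressure transmitter) = MTBF/(MTBF+MTTR) = 8021/(8021+4.8) = 0.999402
A(temperature transmitter) = MTBF/(MTBF+MTTR) = 25085/(25085+99.6) = 0.996045
Series availability: 0.995257 × 0.999402 × 0.996045 = 0.991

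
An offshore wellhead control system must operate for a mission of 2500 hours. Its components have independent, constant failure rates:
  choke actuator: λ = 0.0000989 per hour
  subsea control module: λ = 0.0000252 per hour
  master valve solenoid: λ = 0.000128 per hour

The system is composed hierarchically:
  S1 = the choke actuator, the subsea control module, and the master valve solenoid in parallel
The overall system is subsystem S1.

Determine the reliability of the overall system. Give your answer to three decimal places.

0.996

R(choke actuator) = exp(−0.0000989 × 2500) = 0.78095
R(subsea control module) = exp(−0.0000252 × 2500) = 0.93894
R(master valve solenoid) = exp(−0.000128 × 2500) = 0.72615
Parallel (choke actuator, subsea control module, and master valve solenoid): 1 − (1 − 0.78095)(1 − 0.93894)(1 − 0.72615) = 0.996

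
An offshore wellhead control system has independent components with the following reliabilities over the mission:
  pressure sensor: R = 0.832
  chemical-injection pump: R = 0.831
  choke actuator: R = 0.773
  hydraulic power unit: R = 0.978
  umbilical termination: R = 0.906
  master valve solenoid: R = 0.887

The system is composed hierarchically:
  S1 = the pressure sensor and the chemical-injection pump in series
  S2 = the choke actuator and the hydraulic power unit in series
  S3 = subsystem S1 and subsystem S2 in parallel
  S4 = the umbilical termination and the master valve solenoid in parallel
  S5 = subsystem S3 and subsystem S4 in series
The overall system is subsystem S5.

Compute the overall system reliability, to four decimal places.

Series (pressure sensor and chemical-injection pump): 0.832000 × 0.831000 = 0.691392
Series (choke actuator and hydraulic power unit): 0.773000 × 0.978000 = 0.755994
Parallel ([0.691392] and [0.755994]): 1 − (1 − 0.691392)(1 − 0.755994) = 0.924698
Parallel (umbilical termination and master valve solenoid): 1 − (1 − 0.906000)(1 − 0.887000) = 0.989378
Series ([0.924698] and [0.989378]): 0.924698 × 0.989378 = 0.9149

0.9149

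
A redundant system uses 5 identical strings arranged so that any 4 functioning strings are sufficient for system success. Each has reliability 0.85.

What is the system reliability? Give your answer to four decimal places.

0.8352

R = Σ_{i=4}^{5} C(5,i) p^i (1−p)^{5−i} with p = 0.85
C(5,4)·0.85^4·0.15^1 = 0.391505
C(5,5)·0.85^5·0.15^0 = 0.443705
Sum = 0.8352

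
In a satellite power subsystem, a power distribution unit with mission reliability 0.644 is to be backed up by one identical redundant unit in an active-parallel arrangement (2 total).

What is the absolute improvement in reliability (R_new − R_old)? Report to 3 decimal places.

0.229

R_before = 0.644
R_after = 1 − (1 − 0.644)^2 = 0.873
ΔR = 0.873 − 0.644 = 0.229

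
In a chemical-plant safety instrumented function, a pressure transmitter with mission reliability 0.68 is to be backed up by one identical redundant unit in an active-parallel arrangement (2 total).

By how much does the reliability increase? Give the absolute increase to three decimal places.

R_before = 0.68
R_after = 1 − (1 − 0.68)^2 = 0.898
ΔR = 0.898 − 0.68 = 0.218

0.218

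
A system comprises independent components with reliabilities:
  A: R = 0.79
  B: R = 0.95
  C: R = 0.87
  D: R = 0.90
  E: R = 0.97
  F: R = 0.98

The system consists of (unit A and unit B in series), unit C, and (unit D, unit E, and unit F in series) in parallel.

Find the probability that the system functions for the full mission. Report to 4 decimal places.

0.9953

Series (A and B): 0.790000 × 0.950000 = 0.750500
Series (D, E, and F): 0.900000 × 0.970000 × 0.980000 = 0.855540
Parallel ([0.750500], C, and [0.855540]): 1 − (1 − 0.750500)(1 − 0.870000)(1 − 0.855540) = 0.9953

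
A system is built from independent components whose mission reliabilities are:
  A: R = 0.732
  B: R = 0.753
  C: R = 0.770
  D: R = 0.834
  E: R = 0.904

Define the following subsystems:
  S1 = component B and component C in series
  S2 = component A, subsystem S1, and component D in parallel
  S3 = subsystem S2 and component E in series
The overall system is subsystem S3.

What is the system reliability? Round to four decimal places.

Series (B and C): 0.753000 × 0.770000 = 0.579810
Parallel (A, [0.579810], and D): 1 − (1 − 0.732000)(1 − 0.579810)(1 − 0.834000) = 0.981307
Series ([0.981307] and E): 0.981307 × 0.904000 = 0.8871

0.8871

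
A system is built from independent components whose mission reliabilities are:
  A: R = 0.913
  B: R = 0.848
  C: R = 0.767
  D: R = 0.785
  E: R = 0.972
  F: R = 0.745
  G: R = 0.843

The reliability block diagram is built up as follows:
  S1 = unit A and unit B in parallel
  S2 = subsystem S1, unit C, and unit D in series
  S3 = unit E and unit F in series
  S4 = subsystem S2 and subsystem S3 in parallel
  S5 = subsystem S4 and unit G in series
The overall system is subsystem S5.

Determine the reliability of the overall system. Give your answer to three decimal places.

0.749

Parallel (A and B): 1 − (1 − 0.91300)(1 − 0.84800) = 0.98678
Series ([0.98678], C, and D): 0.98678 × 0.76700 × 0.78500 = 0.59414
Series (E and F): 0.97200 × 0.74500 = 0.72414
Parallel ([0.59414] and [0.72414]): 1 − (1 − 0.59414)(1 − 0.72414) = 0.88804
Series ([0.88804] and G): 0.88804 × 0.84300 = 0.749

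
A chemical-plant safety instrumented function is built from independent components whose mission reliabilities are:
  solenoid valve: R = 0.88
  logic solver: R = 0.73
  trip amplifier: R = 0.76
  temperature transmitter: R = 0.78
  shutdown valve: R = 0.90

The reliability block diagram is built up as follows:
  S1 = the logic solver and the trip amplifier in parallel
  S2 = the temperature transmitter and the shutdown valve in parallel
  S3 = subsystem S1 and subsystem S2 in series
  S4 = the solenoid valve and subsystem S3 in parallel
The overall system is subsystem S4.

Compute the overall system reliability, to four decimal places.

0.9898

Parallel (logic solver and trip amplifier): 1 − (1 − 0.730000)(1 − 0.760000) = 0.935200
Parallel (temperature transmitter and shutdown valve): 1 − (1 − 0.780000)(1 − 0.900000) = 0.978000
Series ([0.935200] and [0.978000]): 0.935200 × 0.978000 = 0.914626
Parallel (solenoid valve and [0.914626]): 1 − (1 − 0.880000)(1 − 0.914626) = 0.9898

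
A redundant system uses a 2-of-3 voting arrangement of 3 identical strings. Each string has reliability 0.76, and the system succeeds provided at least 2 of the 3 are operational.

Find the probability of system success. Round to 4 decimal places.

0.8548

R = Σ_{i=2}^{3} C(3,i) p^i (1−p)^{3−i} with p = 0.76
C(3,2)·0.76^2·0.24^1 = 0.415872
C(3,3)·0.76^3·0.24^0 = 0.438976
Sum = 0.8548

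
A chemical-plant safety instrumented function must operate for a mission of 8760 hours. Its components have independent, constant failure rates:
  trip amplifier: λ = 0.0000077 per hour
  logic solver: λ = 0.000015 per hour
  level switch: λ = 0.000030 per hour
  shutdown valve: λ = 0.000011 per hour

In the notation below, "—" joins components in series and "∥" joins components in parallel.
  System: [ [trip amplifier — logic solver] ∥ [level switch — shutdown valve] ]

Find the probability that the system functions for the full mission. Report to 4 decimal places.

R(trip amplifier) = exp(−0.0000077 × 8760) = 0.934773
R(logic solver) = exp(−0.000015 × 8760) = 0.876867
R(level switch) = exp(−0.000030 × 8760) = 0.768896
R(shutdown valve) = exp(−0.000011 × 8760) = 0.908137
Series (trip amplifier and logic solver): 0.934773 × 0.876867 = 0.819672
Series (level switch and shutdown valve): 0.768896 × 0.908137 = 0.698263
Parallel ([0.819672] and [0.698263]): 1 − (1 − 0.819672)(1 − 0.698263) = 0.9456

0.9456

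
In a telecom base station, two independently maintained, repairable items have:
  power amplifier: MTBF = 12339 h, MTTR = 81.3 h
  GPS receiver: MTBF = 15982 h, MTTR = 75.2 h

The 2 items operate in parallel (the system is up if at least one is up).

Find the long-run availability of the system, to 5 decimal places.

0.99997

A(power amplifier) = MTBF/(MTBF+MTTR) = 12339/(12339+81.3) = 0.993454
A(GPS receiver) = MTBF/(MTBF+MTTR) = 15982/(15982+75.2) = 0.995317
Parallel availability: 1 − (1 − 0.993454)(1 − 0.995317) = 0.99997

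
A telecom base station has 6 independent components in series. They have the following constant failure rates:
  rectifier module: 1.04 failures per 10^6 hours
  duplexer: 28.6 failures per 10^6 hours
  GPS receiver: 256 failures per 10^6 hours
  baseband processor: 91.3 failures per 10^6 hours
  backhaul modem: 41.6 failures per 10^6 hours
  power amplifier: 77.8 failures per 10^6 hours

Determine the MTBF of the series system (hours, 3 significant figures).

2010

Series of exponential components: λ_sys = Σ λ_i
λ_sys = 0.00000104 + 0.0000286 + 0.000256 + 0.0000913 + 0.0000416 + 0.0000778 = 4.9634e-04 /h
MTBF = 1 / λ_sys = 2010 h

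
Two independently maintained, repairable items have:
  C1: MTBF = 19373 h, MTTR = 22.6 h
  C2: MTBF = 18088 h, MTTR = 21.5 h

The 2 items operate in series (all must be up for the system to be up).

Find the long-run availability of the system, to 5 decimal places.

A(C1) = MTBF/(MTBF+MTTR) = 19373/(19373+22.6) = 0.998835
A(C2) = MTBF/(MTBF+MTTR) = 18088/(18088+21.5) = 0.998813
Series availability: 0.998835 × 0.998813 = 0.99765

0.99765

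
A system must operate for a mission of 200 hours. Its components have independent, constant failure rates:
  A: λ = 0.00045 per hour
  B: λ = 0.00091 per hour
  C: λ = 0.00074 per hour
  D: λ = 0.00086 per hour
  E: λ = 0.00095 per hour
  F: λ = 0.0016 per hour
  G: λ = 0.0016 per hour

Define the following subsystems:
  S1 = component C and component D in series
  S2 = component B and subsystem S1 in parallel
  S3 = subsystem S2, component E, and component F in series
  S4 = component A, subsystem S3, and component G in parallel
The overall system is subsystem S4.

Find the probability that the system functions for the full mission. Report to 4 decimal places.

R(A) = exp(−0.00045 × 200) = 0.913931
R(B) = exp(−0.00091 × 200) = 0.833601
R(C) = exp(−0.00074 × 200) = 0.862431
R(D) = exp(−0.00086 × 200) = 0.841979
R(E) = exp(−0.00095 × 200) = 0.826959
R(F) = exp(−0.0016 × 200) = 0.726149
R(G) = exp(−0.0016 × 200) = 0.726149
Series (C and D): 0.862431 × 0.841979 = 0.726149
Parallel (B and [0.726149]): 1 − (1 − 0.833601)(1 − 0.726149) = 0.954431
Series ([0.954431], E, and F): 0.954431 × 0.826959 × 0.726149 = 0.573131
Parallel (A, [0.573131], and G): 1 − (1 − 0.913931)(1 − 0.573131)(1 − 0.726149) = 0.9899

0.9899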